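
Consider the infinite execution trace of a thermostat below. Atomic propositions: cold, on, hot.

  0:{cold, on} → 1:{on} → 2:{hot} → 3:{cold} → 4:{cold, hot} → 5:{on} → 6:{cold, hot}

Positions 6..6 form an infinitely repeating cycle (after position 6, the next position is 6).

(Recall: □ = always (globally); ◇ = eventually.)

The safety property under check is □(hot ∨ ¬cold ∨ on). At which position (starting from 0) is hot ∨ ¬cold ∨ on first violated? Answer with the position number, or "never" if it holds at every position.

3

Check hot ∨ ¬cold ∨ on at each position in order: 0 ✓, 1 ✓, 2 ✓.
At position 3 the labels are {cold}, so hot ∨ ¬cold ∨ on is false there. This is the first violation.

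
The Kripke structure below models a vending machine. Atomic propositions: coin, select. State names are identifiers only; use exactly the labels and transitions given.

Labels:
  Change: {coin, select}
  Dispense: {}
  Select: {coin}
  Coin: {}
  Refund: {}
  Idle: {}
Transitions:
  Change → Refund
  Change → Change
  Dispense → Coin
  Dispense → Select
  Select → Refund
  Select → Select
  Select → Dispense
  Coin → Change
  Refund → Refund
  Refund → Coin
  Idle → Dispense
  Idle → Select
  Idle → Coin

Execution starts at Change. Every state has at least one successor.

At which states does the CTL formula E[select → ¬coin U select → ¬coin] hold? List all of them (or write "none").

{Dispense, Select, Coin, Refund, Idle}

States satisfying select → ¬coin: {Dispense, Select, Coin, Refund, Idle}.
States satisfying E[select → ¬coin U select → ¬coin]: {Dispense, Select, Coin, Refund, Idle}.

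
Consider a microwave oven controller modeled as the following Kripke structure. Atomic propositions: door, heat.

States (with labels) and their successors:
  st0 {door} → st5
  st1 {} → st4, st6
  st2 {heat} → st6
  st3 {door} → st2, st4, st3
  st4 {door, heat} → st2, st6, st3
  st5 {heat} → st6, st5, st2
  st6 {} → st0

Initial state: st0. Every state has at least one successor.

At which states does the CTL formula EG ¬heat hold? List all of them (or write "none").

States satisfying ¬heat: {st0, st1, st3, st6}.
States satisfying EG ¬heat: {st3}.

{st3}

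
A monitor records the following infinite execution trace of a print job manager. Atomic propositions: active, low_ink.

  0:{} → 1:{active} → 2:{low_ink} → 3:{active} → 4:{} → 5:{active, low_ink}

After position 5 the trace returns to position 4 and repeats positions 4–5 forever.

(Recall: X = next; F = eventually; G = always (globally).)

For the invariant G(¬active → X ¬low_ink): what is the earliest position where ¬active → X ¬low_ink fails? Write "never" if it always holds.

Check ¬active → X ¬low_ink at each position in order: 0 ✓, 1 ✓, 2 ✓, 3 ✓.
At position 4 the labels are {} and the next position 5 has {active, low_ink}, so ¬active → X ¬low_ink is false there. This is the first violation.

4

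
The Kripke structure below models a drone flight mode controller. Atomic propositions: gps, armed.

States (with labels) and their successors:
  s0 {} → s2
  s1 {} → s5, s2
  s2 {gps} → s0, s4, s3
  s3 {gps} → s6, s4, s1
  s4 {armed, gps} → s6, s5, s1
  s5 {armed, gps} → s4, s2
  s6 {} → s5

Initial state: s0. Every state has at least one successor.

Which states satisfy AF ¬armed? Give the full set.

{s0, s1, s2, s3, s6}

States satisfying ¬armed: {s0, s1, s2, s3, s6}.
States satisfying AF ¬armed: {s0, s1, s2, s3, s6}.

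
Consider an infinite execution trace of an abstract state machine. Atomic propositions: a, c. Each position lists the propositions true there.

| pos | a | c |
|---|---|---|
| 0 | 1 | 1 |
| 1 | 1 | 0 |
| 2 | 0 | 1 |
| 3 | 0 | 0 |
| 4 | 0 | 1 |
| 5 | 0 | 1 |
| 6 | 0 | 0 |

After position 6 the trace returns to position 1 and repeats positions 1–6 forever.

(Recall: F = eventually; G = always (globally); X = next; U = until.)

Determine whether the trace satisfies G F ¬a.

Yes

F ¬a holds at every position 0..6, and those are all positions ever visited, so G F ¬a holds.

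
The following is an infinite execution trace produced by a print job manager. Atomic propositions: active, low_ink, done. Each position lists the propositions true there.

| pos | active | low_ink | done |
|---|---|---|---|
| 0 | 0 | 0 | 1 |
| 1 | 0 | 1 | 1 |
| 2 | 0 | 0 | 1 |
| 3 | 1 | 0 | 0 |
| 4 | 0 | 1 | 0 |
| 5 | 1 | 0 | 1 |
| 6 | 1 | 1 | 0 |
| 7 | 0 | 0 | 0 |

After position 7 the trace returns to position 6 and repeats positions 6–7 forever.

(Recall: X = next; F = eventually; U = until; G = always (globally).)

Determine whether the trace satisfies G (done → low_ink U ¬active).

Violated

done → low_ink U ¬active must hold at every position from 0 onward. It fails at position 5, so G (done → low_ink U ¬active) is false.
Positions where done holds: 0, 1, 2, 5.
Check low_ink U ¬active at each: 0→ok, 1→ok, 2→ok, 5→fails.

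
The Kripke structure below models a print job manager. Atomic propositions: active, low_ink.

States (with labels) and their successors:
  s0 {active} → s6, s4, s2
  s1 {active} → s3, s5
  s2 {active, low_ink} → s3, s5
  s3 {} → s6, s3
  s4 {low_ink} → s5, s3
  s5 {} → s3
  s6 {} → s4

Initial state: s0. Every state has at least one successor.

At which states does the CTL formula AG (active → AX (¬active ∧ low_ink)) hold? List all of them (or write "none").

{s3, s4, s5, s6}

States satisfying active → AX (¬active ∧ low_ink): {s3, s4, s5, s6}.
States satisfying AG (active → AX (¬active ∧ low_ink)): {s3, s4, s5, s6}.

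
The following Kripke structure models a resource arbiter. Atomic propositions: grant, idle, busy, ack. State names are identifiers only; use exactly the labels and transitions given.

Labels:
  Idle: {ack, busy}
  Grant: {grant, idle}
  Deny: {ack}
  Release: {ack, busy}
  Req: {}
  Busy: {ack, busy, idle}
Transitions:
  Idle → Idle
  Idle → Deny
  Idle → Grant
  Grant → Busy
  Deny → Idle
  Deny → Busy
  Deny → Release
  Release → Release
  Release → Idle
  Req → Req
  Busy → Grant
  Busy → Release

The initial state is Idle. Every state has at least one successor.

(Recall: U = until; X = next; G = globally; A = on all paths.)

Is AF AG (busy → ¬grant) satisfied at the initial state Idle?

Yes

States satisfying AG (busy → ¬grant): {Idle, Grant, Deny, Release, Req, Busy}.
States satisfying AF AG (busy → ¬grant): {Idle, Grant, Deny, Release, Req, Busy}.
Idle ∈ Sat(AF AG (busy → ¬grant)).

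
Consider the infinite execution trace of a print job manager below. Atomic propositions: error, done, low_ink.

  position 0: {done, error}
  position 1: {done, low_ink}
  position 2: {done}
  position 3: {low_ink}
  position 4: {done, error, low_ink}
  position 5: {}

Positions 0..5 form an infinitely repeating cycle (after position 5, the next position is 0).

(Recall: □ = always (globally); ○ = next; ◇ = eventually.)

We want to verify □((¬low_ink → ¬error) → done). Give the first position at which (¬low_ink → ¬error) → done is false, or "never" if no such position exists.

3

Check (¬low_ink → ¬error) → done at each position in order: 0 ✓, 1 ✓, 2 ✓.
At position 3 the labels are {low_ink}, so (¬low_ink → ¬error) → done is false there. This is the first violation.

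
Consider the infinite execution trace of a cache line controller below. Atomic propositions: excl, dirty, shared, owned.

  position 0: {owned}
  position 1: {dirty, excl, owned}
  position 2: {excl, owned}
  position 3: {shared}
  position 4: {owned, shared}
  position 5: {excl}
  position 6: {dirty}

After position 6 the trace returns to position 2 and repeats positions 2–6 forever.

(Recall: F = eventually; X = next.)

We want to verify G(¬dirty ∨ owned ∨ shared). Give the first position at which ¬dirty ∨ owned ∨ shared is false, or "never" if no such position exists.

Check ¬dirty ∨ owned ∨ shared at each position in order: 0 ✓, 1 ✓, 2 ✓, 3 ✓, 4 ✓, 5 ✓.
At position 6 the labels are {dirty}, so ¬dirty ∨ owned ∨ shared is false there. This is the first violation.

6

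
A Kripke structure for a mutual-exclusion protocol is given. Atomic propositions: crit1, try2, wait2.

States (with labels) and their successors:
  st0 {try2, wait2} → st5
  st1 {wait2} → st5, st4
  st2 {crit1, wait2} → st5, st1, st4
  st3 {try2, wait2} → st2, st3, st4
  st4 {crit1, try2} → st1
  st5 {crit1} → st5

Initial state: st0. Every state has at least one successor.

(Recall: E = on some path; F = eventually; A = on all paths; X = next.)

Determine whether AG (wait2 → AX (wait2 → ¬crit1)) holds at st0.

States satisfying wait2 → AX (wait2 → ¬crit1): {st0, st1, st2, st4, st5}.
States satisfying AG (wait2 → AX (wait2 → ¬crit1)): {st0, st1, st2, st4, st5}.
Every state reachable from st0 satisfies wait2 → AX (wait2 → ¬crit1).
st0 ∈ Sat(AG (wait2 → AX (wait2 → ¬crit1))).

Satisfied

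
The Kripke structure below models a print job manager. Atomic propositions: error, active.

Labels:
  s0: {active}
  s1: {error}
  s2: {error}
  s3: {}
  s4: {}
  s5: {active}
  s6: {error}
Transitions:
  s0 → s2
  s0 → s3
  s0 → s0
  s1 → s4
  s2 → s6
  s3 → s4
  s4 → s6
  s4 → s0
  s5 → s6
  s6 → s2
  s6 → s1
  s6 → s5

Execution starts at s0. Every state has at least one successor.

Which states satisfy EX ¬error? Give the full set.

States satisfying ¬error: {s0, s3, s4, s5}.
States satisfying EX ¬error: {s0, s1, s3, s4, s6}.

{s0, s1, s3, s4, s6}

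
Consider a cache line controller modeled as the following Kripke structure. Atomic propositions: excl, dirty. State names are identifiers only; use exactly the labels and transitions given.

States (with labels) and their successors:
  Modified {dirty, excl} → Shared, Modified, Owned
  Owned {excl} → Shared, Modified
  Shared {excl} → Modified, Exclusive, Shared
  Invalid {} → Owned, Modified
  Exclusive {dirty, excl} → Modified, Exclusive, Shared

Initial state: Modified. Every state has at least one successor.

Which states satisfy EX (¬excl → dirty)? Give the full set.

States satisfying ¬excl → dirty: {Modified, Owned, Shared, Exclusive}.
States satisfying EX (¬excl → dirty): {Modified, Owned, Shared, Invalid, Exclusive}.

{Modified, Owned, Shared, Invalid, Exclusive}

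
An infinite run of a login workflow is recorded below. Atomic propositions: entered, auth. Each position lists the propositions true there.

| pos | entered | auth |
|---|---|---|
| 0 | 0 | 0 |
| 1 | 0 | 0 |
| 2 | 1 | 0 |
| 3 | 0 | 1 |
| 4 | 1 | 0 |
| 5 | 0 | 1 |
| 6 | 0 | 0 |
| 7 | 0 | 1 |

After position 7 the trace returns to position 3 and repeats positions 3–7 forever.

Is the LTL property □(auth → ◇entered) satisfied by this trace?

auth → ◇entered holds at every position 0..7, and those are all positions ever visited, so □(auth → ◇entered) holds.
Positions where auth holds: 3, 5, 7.
Check ◇entered at each: 3→ok, 5→ok, 7→ok.

Yes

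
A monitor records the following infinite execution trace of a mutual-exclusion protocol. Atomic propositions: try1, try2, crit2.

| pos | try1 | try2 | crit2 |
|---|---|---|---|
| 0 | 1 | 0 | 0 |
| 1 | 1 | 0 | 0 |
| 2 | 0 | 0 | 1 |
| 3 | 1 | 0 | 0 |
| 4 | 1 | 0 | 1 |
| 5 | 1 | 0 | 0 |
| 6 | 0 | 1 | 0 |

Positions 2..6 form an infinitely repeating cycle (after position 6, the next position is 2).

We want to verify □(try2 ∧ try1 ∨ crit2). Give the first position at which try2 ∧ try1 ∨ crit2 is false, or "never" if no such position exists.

0

At position 0 the labels are {try1}, so try2 ∧ try1 ∨ crit2 is false there. This is the first violation.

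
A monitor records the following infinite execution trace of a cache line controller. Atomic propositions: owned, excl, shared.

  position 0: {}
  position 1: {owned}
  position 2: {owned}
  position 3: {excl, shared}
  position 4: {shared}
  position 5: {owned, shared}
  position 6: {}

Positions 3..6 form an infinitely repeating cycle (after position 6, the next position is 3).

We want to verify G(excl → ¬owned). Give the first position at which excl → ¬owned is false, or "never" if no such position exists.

never

excl → ¬owned holds at every position 0..6, and those are all the positions the trace ever visits, so the invariant G(excl → ¬owned) is never violated.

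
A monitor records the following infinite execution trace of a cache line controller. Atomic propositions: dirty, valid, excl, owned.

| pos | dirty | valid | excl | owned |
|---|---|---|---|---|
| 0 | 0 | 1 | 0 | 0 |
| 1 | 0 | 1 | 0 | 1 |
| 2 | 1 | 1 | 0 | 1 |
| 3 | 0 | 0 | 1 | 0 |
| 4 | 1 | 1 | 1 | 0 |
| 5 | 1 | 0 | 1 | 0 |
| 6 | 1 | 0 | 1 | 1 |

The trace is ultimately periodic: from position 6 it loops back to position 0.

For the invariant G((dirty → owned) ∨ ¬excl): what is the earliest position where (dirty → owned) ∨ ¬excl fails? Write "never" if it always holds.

4

Check (dirty → owned) ∨ ¬excl at each position in order: 0 ✓, 1 ✓, 2 ✓, 3 ✓.
At position 4 the labels are {dirty, excl, valid}, so (dirty → owned) ∨ ¬excl is false there. This is the first violation.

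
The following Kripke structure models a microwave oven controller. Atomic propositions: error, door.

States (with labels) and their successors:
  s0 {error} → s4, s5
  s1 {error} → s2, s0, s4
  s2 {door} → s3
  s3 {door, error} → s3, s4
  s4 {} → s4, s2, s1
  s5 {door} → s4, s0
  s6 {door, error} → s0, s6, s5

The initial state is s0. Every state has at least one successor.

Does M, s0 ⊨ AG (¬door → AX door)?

States satisfying ¬door → AX door: {s2, s3, s5, s6}.
States satisfying AG (¬door → AX door): ∅.
s0 is reachable from s0 and violates ¬door → AX door, so AG fails at s0.
s0 ∉ Sat(AG (¬door → AX door)).

Violated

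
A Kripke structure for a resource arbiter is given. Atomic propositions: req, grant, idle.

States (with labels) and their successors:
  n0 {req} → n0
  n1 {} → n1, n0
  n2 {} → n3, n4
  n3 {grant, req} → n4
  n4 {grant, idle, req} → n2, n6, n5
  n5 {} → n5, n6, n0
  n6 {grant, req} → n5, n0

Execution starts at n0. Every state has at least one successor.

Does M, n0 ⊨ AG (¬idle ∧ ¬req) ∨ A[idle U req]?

Satisfied

States satisfying ¬idle ∧ ¬req: {n1, n2, n5}.
States satisfying AG (¬idle ∧ ¬req): ∅.
States satisfying idle: {n4}.
States satisfying req: {n0, n3, n4, n6}.
States satisfying A[idle U req]: {n0, n3, n4, n6}.
States satisfying AG (¬idle ∧ ¬req) ∨ A[idle U req]: {n0, n3, n4, n6}.
n0 ∈ Sat(AG (¬idle ∧ ¬req) ∨ A[idle U req]).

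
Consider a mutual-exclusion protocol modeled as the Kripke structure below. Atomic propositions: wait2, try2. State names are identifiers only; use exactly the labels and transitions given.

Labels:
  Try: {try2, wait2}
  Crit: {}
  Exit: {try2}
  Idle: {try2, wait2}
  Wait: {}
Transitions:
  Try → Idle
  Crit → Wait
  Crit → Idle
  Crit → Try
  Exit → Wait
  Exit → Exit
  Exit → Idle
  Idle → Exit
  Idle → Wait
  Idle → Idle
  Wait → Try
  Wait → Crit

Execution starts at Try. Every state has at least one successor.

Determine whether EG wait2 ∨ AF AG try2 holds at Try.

States satisfying wait2: {Try, Idle}.
States satisfying EG wait2: {Try, Idle}.
States satisfying AG try2: ∅.
States satisfying AF AG try2: ∅.
States satisfying EG wait2 ∨ AF AG try2: {Try, Idle}.
Try ∈ Sat(EG wait2 ∨ AF AG try2).

Holds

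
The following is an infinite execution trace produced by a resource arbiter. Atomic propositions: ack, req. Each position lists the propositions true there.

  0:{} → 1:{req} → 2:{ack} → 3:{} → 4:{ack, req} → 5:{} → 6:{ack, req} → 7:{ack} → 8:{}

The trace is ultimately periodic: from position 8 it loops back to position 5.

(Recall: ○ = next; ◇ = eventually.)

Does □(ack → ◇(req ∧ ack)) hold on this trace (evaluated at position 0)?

Yes

ack → ◇(req ∧ ack) holds at every position 0..8, and those are all positions ever visited, so □(ack → ◇(req ∧ ack)) holds.
Positions where ack holds: 2, 4, 6, 7.
Check ◇(req ∧ ack) at each: 2→ok, 4→ok, 6→ok, 7→ok.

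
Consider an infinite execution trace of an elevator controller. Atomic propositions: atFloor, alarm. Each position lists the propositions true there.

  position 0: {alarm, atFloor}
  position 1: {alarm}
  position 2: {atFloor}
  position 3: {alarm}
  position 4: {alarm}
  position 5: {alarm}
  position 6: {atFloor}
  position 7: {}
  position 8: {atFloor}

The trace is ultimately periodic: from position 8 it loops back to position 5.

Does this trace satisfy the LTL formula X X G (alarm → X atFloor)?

The position after 0 is 1; X G (alarm → X atFloor) is false there.

Violated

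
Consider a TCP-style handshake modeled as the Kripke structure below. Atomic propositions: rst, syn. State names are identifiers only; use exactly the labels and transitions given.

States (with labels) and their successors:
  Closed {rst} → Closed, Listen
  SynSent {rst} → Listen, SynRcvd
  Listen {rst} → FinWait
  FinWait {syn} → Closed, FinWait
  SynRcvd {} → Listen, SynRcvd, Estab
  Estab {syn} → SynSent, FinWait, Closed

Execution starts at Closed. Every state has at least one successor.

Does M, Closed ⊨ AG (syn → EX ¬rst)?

States satisfying syn → EX ¬rst: {Closed, SynSent, Listen, FinWait, SynRcvd, Estab}.
States satisfying AG (syn → EX ¬rst): {Closed, SynSent, Listen, FinWait, SynRcvd, Estab}.
Every state reachable from Closed satisfies syn → EX ¬rst.
Closed ∈ Sat(AG (syn → EX ¬rst)).

Yes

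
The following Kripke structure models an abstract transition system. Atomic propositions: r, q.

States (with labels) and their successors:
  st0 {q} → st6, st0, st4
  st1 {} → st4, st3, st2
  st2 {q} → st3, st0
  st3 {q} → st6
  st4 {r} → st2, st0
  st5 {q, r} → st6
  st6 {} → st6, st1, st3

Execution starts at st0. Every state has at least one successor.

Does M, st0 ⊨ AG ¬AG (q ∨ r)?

Holds

States satisfying ¬AG (q ∨ r): {st0, st1, st2, st3, st4, st5, st6}.
States satisfying AG ¬AG (q ∨ r): {st0, st1, st2, st3, st4, st5, st6}.
Every state reachable from st0 satisfies ¬AG (q ∨ r).
st0 ∈ Sat(AG ¬AG (q ∨ r)).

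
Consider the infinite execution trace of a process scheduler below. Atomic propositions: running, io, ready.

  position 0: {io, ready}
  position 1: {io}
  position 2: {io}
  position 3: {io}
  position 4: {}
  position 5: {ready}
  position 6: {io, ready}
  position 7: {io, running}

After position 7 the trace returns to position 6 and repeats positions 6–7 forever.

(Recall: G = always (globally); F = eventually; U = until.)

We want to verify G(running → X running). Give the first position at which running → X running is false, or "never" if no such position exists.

7

Check running → X running at each position in order: 0 ✓, 1 ✓, 2 ✓, 3 ✓, 4 ✓, 5 ✓, 6 ✓.
At position 7 the labels are {io, running} and the next position 6 has {io, ready}, so running → X running is false there. This is the first violation.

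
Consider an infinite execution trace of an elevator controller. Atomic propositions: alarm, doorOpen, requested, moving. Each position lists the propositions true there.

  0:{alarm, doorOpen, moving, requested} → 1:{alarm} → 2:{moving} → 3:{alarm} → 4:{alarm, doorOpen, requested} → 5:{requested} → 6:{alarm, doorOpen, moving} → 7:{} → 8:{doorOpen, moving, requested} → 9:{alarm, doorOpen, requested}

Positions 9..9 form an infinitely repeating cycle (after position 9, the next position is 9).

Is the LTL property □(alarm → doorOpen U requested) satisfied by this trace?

Violated

alarm → doorOpen U requested must hold at every position from 0 onward. It fails at position 1, so □(alarm → doorOpen U requested) is false.
Positions where alarm holds: 0, 1, 3, 4, 6, 9.
Check doorOpen U requested at each: 0→ok, 1→fails, 3→fails, 4→ok, 6→fails, 9→ok.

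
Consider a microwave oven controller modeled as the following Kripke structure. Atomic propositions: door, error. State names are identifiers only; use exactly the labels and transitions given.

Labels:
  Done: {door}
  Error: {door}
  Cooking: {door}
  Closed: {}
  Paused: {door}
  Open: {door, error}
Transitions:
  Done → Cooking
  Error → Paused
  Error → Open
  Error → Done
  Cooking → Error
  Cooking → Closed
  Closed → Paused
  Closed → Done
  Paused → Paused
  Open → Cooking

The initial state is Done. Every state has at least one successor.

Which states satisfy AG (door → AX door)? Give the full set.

{Paused}

States satisfying door → AX door: {Done, Error, Closed, Paused, Open}.
States satisfying AG (door → AX door): {Paused}.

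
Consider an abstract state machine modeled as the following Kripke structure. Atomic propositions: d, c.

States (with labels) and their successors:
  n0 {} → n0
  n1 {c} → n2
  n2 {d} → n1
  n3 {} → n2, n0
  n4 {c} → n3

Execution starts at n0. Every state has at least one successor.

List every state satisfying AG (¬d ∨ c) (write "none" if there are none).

States satisfying ¬d ∨ c: {n0, n1, n3, n4}.
States satisfying AG (¬d ∨ c): {n0}.

{n0}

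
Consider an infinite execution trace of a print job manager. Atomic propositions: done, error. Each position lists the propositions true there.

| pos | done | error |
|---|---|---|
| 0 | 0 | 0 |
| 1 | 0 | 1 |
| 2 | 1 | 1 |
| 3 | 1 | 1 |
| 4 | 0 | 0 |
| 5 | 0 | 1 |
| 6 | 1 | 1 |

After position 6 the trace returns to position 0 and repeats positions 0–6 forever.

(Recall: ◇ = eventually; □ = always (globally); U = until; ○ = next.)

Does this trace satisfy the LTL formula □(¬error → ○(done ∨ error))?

¬error → ○(done ∨ error) holds at every position 0..6, and those are all positions ever visited, so □(¬error → ○(done ∨ error)) holds.
Positions where ¬error holds: 0, 4.
Check ○(done ∨ error) at each: 0→ok, 4→ok.

Holds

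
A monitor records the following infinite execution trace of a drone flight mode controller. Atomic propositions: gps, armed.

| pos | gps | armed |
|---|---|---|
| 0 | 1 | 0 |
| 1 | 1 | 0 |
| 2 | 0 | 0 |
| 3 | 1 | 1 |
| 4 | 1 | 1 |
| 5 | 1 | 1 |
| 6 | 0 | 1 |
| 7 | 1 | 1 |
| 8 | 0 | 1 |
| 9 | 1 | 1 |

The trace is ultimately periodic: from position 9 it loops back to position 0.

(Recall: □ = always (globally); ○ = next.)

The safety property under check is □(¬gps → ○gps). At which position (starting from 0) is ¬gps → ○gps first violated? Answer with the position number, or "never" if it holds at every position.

never

¬gps → ○gps holds at every position 0..9, and those are all the positions the trace ever visits, so the invariant □(¬gps → ○gps) is never violated.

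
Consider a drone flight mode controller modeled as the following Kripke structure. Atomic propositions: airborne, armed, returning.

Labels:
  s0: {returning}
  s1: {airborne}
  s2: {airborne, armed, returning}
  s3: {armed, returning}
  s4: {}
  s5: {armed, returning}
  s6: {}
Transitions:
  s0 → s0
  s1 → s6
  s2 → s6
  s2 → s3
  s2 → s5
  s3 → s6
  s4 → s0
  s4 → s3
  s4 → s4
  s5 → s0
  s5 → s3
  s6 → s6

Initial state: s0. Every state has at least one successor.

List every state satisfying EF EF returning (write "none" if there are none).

{s0, s2, s3, s4, s5}

States satisfying EF returning: {s0, s2, s3, s4, s5}.
States satisfying EF EF returning: {s0, s2, s3, s4, s5}.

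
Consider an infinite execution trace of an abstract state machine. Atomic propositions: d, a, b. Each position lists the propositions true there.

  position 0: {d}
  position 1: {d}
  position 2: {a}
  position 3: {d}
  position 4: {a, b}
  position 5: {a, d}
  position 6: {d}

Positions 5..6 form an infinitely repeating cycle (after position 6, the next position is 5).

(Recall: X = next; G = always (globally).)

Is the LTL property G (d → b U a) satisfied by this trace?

Violated

d → b U a must hold at every position from 0 onward. It fails at position 0, so G (d → b U a) is false.
Positions where d holds: 0, 1, 3, 5, 6.
Check b U a at each: 0→fails, 1→fails, 3→fails, 5→ok, 6→fails.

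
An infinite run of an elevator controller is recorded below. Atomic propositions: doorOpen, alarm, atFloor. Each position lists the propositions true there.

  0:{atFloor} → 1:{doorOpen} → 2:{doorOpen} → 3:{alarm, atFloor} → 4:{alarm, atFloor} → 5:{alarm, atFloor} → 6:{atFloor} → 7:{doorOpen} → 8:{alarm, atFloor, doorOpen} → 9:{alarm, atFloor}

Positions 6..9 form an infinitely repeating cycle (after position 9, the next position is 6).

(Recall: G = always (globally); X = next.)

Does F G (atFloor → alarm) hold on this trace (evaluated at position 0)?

Violated

G (atFloor → alarm) is false at every position 0..9, so it never becomes true and F G (atFloor → alarm) fails.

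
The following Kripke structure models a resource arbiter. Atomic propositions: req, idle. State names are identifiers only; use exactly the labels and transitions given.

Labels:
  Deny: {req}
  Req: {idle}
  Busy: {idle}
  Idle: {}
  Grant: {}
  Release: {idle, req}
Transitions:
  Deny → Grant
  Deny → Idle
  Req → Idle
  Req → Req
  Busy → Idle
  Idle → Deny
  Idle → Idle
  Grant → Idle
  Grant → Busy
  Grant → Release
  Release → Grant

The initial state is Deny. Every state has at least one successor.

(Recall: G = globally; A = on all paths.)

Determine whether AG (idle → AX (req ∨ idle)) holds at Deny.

Violated

States satisfying idle → AX (req ∨ idle): {Deny, Idle, Grant}.
States satisfying AG (idle → AX (req ∨ idle)): ∅.
Busy is reachable from Deny and violates idle → AX (req ∨ idle), so AG fails at Deny.
Deny ∉ Sat(AG (idle → AX (req ∨ idle))).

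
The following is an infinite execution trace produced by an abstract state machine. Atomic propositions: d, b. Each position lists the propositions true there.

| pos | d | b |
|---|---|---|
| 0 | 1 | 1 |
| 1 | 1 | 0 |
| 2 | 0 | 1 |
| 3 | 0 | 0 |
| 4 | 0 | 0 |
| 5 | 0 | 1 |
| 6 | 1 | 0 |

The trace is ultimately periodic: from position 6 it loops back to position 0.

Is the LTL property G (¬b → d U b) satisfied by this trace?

No

¬b → d U b must hold at every position from 0 onward. It fails at position 3, so G (¬b → d U b) is false.
Positions where ¬b holds: 1, 3, 4, 6.
Check d U b at each: 1→ok, 3→fails, 4→fails, 6→ok.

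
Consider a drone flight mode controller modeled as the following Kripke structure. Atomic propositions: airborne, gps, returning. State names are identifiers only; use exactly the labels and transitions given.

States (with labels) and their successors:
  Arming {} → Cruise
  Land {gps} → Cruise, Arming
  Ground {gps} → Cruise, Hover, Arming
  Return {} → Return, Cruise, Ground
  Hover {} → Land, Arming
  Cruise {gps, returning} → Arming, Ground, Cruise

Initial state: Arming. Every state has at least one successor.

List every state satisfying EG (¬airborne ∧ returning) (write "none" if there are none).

{Cruise}

States satisfying ¬airborne ∧ returning: {Cruise}.
States satisfying EG (¬airborne ∧ returning): {Cruise}.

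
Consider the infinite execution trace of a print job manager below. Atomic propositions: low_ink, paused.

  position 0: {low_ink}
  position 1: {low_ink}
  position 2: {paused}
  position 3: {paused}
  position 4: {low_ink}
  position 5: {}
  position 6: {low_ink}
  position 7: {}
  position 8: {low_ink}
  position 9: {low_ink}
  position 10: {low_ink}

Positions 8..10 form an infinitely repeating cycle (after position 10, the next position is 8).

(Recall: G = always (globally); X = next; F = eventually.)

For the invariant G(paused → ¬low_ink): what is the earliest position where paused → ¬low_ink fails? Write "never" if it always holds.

paused → ¬low_ink holds at every position 0..10, and those are all the positions the trace ever visits, so the invariant G(paused → ¬low_ink) is never violated.

never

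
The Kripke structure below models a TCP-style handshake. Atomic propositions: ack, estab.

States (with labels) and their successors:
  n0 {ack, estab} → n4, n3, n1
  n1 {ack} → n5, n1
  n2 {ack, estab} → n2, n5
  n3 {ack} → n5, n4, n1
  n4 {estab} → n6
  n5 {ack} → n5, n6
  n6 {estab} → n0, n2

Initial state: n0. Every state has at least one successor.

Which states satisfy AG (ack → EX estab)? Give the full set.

none

States satisfying ack → EX estab: {n0, n2, n3, n4, n5, n6}.
States satisfying AG (ack → EX estab): ∅.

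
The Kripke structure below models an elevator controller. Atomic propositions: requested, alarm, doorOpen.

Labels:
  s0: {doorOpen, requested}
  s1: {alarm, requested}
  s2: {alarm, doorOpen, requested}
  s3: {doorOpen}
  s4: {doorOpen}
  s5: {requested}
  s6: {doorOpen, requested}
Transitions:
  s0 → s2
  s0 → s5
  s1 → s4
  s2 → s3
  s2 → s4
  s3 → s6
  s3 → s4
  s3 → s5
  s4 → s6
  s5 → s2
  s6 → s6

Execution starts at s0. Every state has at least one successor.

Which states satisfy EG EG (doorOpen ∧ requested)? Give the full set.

States satisfying EG (doorOpen ∧ requested): {s6}.
States satisfying EG EG (doorOpen ∧ requested): {s6}.

{s6}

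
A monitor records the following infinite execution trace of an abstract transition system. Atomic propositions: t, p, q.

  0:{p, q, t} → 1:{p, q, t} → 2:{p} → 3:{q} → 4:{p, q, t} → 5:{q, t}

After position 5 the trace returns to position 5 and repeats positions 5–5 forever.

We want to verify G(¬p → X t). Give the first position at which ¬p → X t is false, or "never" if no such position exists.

¬p → X t holds at every position 0..5, and those are all the positions the trace ever visits, so the invariant G(¬p → X t) is never violated.

never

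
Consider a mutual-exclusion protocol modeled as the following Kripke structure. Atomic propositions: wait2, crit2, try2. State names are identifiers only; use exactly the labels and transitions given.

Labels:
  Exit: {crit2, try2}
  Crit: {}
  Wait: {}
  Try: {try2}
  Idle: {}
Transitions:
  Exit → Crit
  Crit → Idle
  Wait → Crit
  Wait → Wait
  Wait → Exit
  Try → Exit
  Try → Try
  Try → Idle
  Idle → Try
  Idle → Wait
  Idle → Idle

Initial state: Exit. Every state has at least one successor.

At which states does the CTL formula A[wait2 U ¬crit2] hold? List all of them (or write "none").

States satisfying wait2: ∅.
States satisfying ¬crit2: {Crit, Wait, Try, Idle}.
States satisfying A[wait2 U ¬crit2]: {Crit, Wait, Try, Idle}.

{Crit, Wait, Try, Idle}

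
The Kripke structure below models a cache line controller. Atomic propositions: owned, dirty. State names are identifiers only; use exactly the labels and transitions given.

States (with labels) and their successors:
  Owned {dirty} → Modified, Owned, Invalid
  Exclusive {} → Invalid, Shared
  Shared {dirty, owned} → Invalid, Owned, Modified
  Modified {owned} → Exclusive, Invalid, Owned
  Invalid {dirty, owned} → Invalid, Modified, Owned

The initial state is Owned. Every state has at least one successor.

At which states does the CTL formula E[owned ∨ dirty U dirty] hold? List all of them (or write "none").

States satisfying owned ∨ dirty: {Owned, Shared, Modified, Invalid}.
States satisfying dirty: {Owned, Shared, Invalid}.
States satisfying E[owned ∨ dirty U dirty]: {Owned, Shared, Modified, Invalid}.

{Owned, Shared, Modified, Invalid}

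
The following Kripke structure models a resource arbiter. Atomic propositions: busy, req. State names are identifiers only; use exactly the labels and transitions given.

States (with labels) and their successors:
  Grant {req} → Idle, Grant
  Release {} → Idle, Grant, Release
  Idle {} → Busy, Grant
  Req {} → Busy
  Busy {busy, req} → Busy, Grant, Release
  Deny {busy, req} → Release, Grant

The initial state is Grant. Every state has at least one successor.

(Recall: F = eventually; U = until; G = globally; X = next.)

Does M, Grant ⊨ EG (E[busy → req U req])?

Holds

States satisfying E[busy → req U req]: {Grant, Release, Idle, Req, Busy, Deny}.
States satisfying EG (E[busy → req U req]): {Grant, Release, Idle, Req, Busy, Deny}.
Grant ∈ Sat(EG (E[busy → req U req])).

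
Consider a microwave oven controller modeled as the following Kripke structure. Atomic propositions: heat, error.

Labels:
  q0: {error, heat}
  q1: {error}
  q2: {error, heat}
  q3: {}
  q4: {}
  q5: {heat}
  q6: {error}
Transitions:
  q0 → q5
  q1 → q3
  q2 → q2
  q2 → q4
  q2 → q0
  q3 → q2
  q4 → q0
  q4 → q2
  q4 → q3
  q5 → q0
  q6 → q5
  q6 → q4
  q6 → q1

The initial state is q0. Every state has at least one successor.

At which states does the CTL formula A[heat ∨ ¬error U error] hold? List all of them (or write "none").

States satisfying heat ∨ ¬error: {q0, q2, q3, q4, q5}.
States satisfying error: {q0, q1, q2, q6}.
States satisfying A[heat ∨ ¬error U error]: {q0, q1, q2, q3, q4, q5, q6}.

{q0, q1, q2, q3, q4, q5, q6}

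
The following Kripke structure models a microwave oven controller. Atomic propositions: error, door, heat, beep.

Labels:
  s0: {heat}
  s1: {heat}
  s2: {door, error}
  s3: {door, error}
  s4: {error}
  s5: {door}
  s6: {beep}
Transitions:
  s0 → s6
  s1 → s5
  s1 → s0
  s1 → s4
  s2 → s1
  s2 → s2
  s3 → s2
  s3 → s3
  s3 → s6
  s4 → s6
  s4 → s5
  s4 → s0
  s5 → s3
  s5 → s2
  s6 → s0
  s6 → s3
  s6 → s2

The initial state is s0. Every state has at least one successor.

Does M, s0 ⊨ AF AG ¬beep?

States satisfying AG ¬beep: ∅.
States satisfying AF AG ¬beep: ∅.
There is a path from s0 along which AG ¬beep never holds.
s0 ∉ Sat(AF AG ¬beep).

Violated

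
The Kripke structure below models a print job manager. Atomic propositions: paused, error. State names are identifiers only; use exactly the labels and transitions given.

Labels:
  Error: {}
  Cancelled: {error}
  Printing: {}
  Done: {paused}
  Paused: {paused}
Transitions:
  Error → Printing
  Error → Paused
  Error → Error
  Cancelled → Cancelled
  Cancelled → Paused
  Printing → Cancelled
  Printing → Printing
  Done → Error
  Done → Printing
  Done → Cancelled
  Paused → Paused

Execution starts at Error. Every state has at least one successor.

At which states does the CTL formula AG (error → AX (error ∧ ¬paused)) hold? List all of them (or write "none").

{Paused}

States satisfying error → AX (error ∧ ¬paused): {Error, Printing, Done, Paused}.
States satisfying AG (error → AX (error ∧ ¬paused)): {Paused}.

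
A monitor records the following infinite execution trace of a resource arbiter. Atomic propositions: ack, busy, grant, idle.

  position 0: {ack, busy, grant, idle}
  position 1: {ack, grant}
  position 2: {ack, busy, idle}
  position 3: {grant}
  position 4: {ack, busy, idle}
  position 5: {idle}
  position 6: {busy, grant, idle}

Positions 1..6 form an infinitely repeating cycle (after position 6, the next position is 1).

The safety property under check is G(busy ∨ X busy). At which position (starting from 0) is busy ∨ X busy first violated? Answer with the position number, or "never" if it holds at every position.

never

busy ∨ X busy holds at every position 0..6, and those are all the positions the trace ever visits, so the invariant G(busy ∨ X busy) is never violated.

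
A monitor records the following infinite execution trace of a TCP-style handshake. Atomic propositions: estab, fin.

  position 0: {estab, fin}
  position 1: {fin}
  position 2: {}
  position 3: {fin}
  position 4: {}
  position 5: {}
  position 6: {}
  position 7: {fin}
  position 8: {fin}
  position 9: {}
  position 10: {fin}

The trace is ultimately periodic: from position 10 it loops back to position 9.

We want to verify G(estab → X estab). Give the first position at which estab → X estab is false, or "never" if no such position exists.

At position 0 the labels are {estab, fin} and the next position 1 has {fin}, so estab → X estab is false there. This is the first violation.

0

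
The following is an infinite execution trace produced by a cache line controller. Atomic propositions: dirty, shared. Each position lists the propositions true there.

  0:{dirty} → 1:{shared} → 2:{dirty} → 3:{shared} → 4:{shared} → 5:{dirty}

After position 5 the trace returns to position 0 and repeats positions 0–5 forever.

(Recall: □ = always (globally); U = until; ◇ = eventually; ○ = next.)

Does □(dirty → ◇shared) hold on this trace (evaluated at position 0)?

Yes

dirty → ◇shared holds at every position 0..5, and those are all positions ever visited, so □(dirty → ◇shared) holds.
Positions where dirty holds: 0, 2, 5.
Check ◇shared at each: 0→ok, 2→ok, 5→ok.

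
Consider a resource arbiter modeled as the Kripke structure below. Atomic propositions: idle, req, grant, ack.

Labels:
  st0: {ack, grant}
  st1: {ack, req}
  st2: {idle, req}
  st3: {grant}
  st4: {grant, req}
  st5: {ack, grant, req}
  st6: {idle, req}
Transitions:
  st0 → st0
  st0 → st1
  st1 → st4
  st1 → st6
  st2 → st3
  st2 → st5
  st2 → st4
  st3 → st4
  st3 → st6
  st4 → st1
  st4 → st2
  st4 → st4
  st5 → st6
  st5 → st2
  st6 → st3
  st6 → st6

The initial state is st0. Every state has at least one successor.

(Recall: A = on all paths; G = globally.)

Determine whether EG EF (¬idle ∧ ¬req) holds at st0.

States satisfying EF (¬idle ∧ ¬req): {st0, st1, st2, st3, st4, st5, st6}.
States satisfying EG EF (¬idle ∧ ¬req): {st0, st1, st2, st3, st4, st5, st6}.
st0 ∈ Sat(EG EF (¬idle ∧ ¬req)).

Holds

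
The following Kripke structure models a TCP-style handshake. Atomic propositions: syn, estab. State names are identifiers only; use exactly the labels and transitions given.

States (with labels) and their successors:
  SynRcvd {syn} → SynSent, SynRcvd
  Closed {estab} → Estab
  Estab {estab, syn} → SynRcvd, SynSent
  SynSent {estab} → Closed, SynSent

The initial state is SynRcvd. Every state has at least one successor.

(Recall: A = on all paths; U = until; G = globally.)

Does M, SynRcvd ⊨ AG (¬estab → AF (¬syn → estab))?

Satisfied

States satisfying ¬estab → AF (¬syn → estab): {SynRcvd, Closed, Estab, SynSent}.
States satisfying AG (¬estab → AF (¬syn → estab)): {SynRcvd, Closed, Estab, SynSent}.
Every state reachable from SynRcvd satisfies ¬estab → AF (¬syn → estab).
SynRcvd ∈ Sat(AG (¬estab → AF (¬syn → estab))).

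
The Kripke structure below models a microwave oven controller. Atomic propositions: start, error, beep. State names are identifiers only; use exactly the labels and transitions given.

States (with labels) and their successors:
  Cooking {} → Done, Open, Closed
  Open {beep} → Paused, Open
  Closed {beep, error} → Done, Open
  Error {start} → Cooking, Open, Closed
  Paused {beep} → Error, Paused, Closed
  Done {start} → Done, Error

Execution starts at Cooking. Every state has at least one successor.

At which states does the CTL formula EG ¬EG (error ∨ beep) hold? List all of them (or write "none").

States satisfying ¬EG (error ∨ beep): {Cooking, Error, Done}.
States satisfying EG ¬EG (error ∨ beep): {Cooking, Error, Done}.

{Cooking, Error, Done}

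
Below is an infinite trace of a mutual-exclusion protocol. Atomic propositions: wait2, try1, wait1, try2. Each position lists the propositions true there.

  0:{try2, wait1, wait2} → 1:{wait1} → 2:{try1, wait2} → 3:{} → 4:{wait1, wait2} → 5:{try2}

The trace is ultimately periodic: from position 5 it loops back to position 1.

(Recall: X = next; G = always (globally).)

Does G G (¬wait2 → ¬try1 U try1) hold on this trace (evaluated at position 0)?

G (¬wait2 → ¬try1 U try1) holds at every position 0..5, and those are all positions ever visited, so G G (¬wait2 → ¬try1 U try1) holds.

Satisfied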